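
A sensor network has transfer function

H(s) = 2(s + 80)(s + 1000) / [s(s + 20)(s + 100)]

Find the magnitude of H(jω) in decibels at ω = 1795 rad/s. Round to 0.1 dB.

-57.9 dB

At s = jω = j1795:
zero (s+80): 80 + j1795 → |·| = √(80²+1795²) = √3228425 ≈ 1796.8, ∠ = arctan(1795/80) ≈ 87.45°
zero (s+1000): 1000 + j1795 → |·| = √(1000²+1795²) = √4222025 ≈ 2054.8, ∠ = arctan(1795/1000) ≈ 60.88°
pole (s+20): 20 + j1795 → |·| = √(20²+1795²) = √3222425 ≈ 1795.1, ∠ = arctan(1795/20) ≈ 89.36°
pole (s+100): 100 + j1795 → |·| = √(100²+1795²) = √3232025 ≈ 1797.8, ∠ = arctan(1795/100) ≈ 86.81°
pole at origin: |s| = 1795, ∠ = 90.00° (in denominator)
|H| = 2 · 3.6921e+06 / 5.7929e+09 ≈ 0.0012747
Gain = 20 log₁₀(0.0012747) ≈ -57.89 dB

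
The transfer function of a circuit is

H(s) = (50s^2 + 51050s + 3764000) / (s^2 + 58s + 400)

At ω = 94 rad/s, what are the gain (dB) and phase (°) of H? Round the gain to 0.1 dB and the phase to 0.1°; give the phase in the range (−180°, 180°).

Substitute s = j94:
Numerator: 50(j94)^2 + 51050(j94) + 3764000 = 3322200 + j4798700
Denominator: (j94)^2 + 58(j94) + 400 = -8436 + j5452
|N| = √(3322200² + 4798700²) ≈ 5.8365e+06, ∠N ≈ 55.30°
|D| = √(8436² + 5452²) ≈ 10044, ∠D ≈ 147.13°
|H| = 5.8365e+06 / 10044 ≈ 581.09
Gain = 20 log₁₀(581.09) ≈ 55.28 dB
∠H = 55.30° − 147.13° = -91.83°

55.3 dB, -91.8°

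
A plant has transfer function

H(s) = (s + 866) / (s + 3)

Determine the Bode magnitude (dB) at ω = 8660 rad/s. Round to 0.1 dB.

0.0 dB

At s = jω = j8660:
zero (s+866): 866 + j8660 → |·| = √(866²+8660²) = √75745556 ≈ 8703.2, ∠ = arctan(8660/866) ≈ 84.29°
pole (s+3): 3 + j8660 → |·| = √(3²+8660²) = √74995609 ≈ 8660, ∠ = arctan(8660/3) ≈ 89.98°
|H| = 1 · 8703.2 / 8660 ≈ 1.005
Gain = 20 log₁₀(1.005) ≈ 0.04 dB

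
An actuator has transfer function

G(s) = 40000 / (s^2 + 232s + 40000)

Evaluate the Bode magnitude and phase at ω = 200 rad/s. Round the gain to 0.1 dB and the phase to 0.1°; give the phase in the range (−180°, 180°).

-1.3 dB, -90.0°

At s = jω = j200:
quadratic: (j200)² + 232·j200 + 40000 = 0 + j46400 → |·| ≈ 46400, ∠ ≈ 90.00°
|G| = 40000 / 46400 ≈ 0.86207
Gain = 20 log₁₀(0.86207) ≈ -1.29 dB
∠G = 0.00° − 90.00° = -90.00°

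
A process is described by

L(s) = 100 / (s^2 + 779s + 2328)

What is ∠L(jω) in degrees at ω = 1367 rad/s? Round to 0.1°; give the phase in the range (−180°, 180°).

-150.3°

Substitute s = j1367:
Numerator: 100 = 100 + j0
Denominator: (j1367)^2 + 779(j1367) + 2328 = -1866361 + j1064893
|N| = √(100² + 0²) ≈ 100, ∠N ≈ 0.00°
|D| = √(1866361² + 1064893²) ≈ 2.1488e+06, ∠D ≈ 150.29°
∠L = 0.00° − 150.29° = -150.29°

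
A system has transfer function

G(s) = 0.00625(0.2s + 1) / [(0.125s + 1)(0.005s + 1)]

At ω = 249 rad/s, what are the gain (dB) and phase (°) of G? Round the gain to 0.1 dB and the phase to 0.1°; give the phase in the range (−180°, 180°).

At ω = 249 rad/s:
zero (1 + j249·0.2) = 1 + j49.8 → |·| ≈ 49.81, ∠ ≈ 88.85°
pole (1 + j249·0.125) = 1 + j31.125 → |·| ≈ 31.141, ∠ ≈ 88.16°
pole (1 + j249·0.005) = 1 + j1.245 → |·| ≈ 1.5969, ∠ ≈ 51.23°
|G| = 0.00625 · 49.81 / (31.141 · 1.5969) ≈ 0.0062602
Gain = 20 log₁₀(0.0062602) ≈ -44.07 dB
∠G = (88.85°) − (88.16° + 51.23°) = -50.54°

-44.1 dB, -50.5°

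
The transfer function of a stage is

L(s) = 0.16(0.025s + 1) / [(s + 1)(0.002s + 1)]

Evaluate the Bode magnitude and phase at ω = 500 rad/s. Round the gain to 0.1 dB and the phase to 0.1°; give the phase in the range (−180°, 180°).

-50.9 dB, -49.5°

At ω = 500 rad/s:
zero (1 + j500·0.025) = 1 + j12.5 → |·| ≈ 12.54, ∠ ≈ 85.43°
pole (1 + j500·1) = 1 + j500 → |·| ≈ 500, ∠ ≈ 89.89°
pole (1 + j500·0.002) = 1 + j1 → |·| ≈ 1.4142, ∠ ≈ 45.00°
|L| = 0.16 · 12.54 / (500 · 1.4142) ≈ 0.0028375
Gain = 20 log₁₀(0.0028375) ≈ -50.94 dB
∠L = (85.43°) − (89.89° + 45.00°) = -49.46°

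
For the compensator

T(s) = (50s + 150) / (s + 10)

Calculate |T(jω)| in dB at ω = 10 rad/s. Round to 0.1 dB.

31.3 dB

Substitute s = j10:
Numerator: 50(j10) + 150 = 150 + j500
Denominator: (j10) + 10 = 10 + j10
|N| = √(150² + 500²) ≈ 522.02, ∠N ≈ 73.30°
|D| = √(10² + 10²) ≈ 14.142, ∠D ≈ 45.00°
|T| = 522.02 / 14.142 ≈ 36.913
Gain = 20 log₁₀(36.913) ≈ 31.34 dB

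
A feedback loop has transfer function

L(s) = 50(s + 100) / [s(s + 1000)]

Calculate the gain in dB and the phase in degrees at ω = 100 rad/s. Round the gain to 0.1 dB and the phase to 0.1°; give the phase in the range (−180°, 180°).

At s = jω = j100:
zero (s+100): 100 + j100 → |·| = √(100²+100²) = √20000 ≈ 141.42, ∠ = arctan(100/100) ≈ 45.00°
pole (s+1000): 1000 + j100 → |·| = √(1000²+100²) = √1010000 ≈ 1005, ∠ = arctan(100/1000) ≈ 5.71°
pole at origin: |s| = 100, ∠ = 90.00° (in denominator)
|L| = 50 · 141.42 / 1.005e+05 ≈ 0.070358
Gain = 20 log₁₀(0.070358) ≈ -23.05 dB
∠L = 45.00° − 95.71° = -50.71°

-23.1 dB, -50.7°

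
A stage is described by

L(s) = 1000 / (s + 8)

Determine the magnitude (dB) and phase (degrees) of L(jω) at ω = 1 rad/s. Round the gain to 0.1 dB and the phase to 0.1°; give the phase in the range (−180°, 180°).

Substitute s = j1:
Numerator: 1000 = 1000 + j0
Denominator: (j1) + 8 = 8 + j1
|N| = √(1000² + 0²) ≈ 1000, ∠N ≈ 0.00°
|D| = √(8² + 1²) ≈ 8.0623, ∠D ≈ 7.13°
|L| = 1000 / 8.0623 ≈ 124.03
Gain = 20 log₁₀(124.03) ≈ 41.87 dB
∠L = 0.00° − 7.13° = -7.13°

41.9 dB, -7.1°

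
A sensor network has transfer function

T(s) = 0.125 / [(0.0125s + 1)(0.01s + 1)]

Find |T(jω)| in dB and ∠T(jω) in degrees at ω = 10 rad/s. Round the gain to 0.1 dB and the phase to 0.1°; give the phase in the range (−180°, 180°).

-18.2 dB, -12.8°

At ω = 10 rad/s:
pole (1 + j10·0.0125) = 1 + j0.125 → |·| ≈ 1.0078, ∠ ≈ 7.13°
pole (1 + j10·0.01) = 1 + j0.1 → |·| ≈ 1.005, ∠ ≈ 5.71°
|T| = 0.125 · 1 / (1.0078 · 1.005) ≈ 0.12342
Gain = 20 log₁₀(0.12342) ≈ -18.17 dB
∠T = (0°) − (7.13° + 5.71°) = -12.84°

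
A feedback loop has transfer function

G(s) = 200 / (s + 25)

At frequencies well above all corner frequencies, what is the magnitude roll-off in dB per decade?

Each pole contributes −20 dB/decade at high frequency; each zero contributes +20 dB/decade.
Net: 0 zero(s) − 1 pole(s) → -20 dB/decade.

-20 dB/decade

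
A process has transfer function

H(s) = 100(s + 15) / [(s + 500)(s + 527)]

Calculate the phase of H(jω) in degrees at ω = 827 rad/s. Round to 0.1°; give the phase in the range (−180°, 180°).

At s = jω = j827:
zero (s+15): 15 + j827 → |·| = √(15²+827²) = √684154 ≈ 827.14, ∠ = arctan(827/15) ≈ 88.96°
pole (s+500): 500 + j827 → |·| = √(500²+827²) = √933929 ≈ 966.4, ∠ = arctan(827/500) ≈ 58.84°
pole (s+527): 527 + j827 → |·| = √(527²+827²) = √961658 ≈ 980.64, ∠ = arctan(827/527) ≈ 57.49°
∠H = 88.96° − 116.33° = -27.37°

-27.4°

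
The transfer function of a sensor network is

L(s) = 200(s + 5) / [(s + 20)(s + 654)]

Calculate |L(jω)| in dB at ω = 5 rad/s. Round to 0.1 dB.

At s = jω = j5:
zero (s+5): 5 + j5 → |·| = √(5²+5²) = √50 ≈ 7.0711, ∠ = arctan(5/5) ≈ 45.00°
pole (s+20): 20 + j5 → |·| = √(20²+5²) = √425 ≈ 20.616, ∠ = arctan(5/20) ≈ 14.04°
pole (s+654): 654 + j5 → |·| = √(654²+5²) = √427741 ≈ 654.02, ∠ = arctan(5/654) ≈ 0.44°
|L| = 200 · 7.0711 / 13483 ≈ 0.10489
Gain = 20 log₁₀(0.10489) ≈ -19.59 dB

-19.6 dB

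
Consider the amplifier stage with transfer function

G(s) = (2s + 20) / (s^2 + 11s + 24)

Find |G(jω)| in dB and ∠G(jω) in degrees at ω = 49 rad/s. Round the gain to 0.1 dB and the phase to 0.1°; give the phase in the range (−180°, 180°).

Substitute s = j49:
Numerator: 2(j49) + 20 = 20 + j98
Denominator: (j49)^2 + 11(j49) + 24 = -2377 + j539
|N| = √(20² + 98²) ≈ 100.02, ∠N ≈ 78.47°
|D| = √(2377² + 539²) ≈ 2437.3, ∠D ≈ 167.22°
|G| = 100.02 / 2437.3 ≈ 0.041037
Gain = 20 log₁₀(0.041037) ≈ -27.74 dB
∠G = 78.47° − 167.22° = -88.75°

-27.7 dB, -88.8°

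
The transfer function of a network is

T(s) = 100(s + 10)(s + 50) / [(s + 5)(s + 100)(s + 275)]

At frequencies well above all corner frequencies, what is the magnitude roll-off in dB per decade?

Each pole contributes −20 dB/decade at high frequency; each zero contributes +20 dB/decade.
Net: 2 zero(s) − 3 pole(s) → -20 dB/decade.

-20 dB/decade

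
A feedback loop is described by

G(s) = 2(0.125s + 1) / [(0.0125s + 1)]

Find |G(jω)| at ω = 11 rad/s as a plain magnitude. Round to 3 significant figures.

3.37

At ω = 11 rad/s:
zero (1 + j11·0.125) = 1 + j1.375 → |·| ≈ 1.7002, ∠ ≈ 53.97°
pole (1 + j11·0.0125) = 1 + j0.1375 → |·| ≈ 1.0094, ∠ ≈ 7.83°
|G| = 2 · 1.7002 / (1.0094) ≈ 3.3687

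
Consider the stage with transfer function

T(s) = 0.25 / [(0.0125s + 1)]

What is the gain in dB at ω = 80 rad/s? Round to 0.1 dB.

-15.1 dB

At ω = 80 rad/s:
pole (1 + j80·0.0125) = 1 + j1 → |·| ≈ 1.4142, ∠ ≈ 45.00°
|T| = 0.25 · 1 / (1.4142) ≈ 0.17678
Gain = 20 log₁₀(0.17678) ≈ -15.05 dB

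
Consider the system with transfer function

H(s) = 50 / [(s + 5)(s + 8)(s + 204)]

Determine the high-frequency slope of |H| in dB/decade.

-60 dB/decade

Each pole contributes −20 dB/decade at high frequency; each zero contributes +20 dB/decade.
Net: 0 zero(s) − 3 pole(s) → -60 dB/decade.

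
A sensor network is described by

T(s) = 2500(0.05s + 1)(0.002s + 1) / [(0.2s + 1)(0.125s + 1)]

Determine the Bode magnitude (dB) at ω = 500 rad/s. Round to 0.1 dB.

At ω = 500 rad/s:
zero (1 + j500·0.05) = 1 + j25 → |·| ≈ 25.02, ∠ ≈ 87.71°
zero (1 + j500·0.002) = 1 + j1 → |·| ≈ 1.4142, ∠ ≈ 45.00°
pole (1 + j500·0.2) = 1 + j100 → |·| ≈ 100, ∠ ≈ 89.43°
pole (1 + j500·0.125) = 1 + j62.5 → |·| ≈ 62.508, ∠ ≈ 89.08°
|T| = 2500 · 25.02 · 1.4142 / (100 · 62.508) ≈ 14.152
Gain = 20 log₁₀(14.152) ≈ 23.02 dB

23.0 dB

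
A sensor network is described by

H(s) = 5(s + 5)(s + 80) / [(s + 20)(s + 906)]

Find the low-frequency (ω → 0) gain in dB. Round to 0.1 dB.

H(0) = 5·5·80 / (20·906) ≈ 0.11038
20 log₁₀(0.11038) ≈ -19.14 dB

-19.1 dB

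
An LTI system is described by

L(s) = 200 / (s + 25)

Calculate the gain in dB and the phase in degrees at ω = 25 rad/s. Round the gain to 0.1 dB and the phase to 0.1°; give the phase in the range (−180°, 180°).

15.1 dB, -45.0°

Substitute s = j25:
Numerator: 200 = 200 + j0
Denominator: (j25) + 25 = 25 + j25
|N| = √(200² + 0²) ≈ 200, ∠N ≈ 0.00°
|D| = √(25² + 25²) ≈ 35.355, ∠D ≈ 45.00°
|L| = 200 / 35.355 ≈ 5.6569
Gain = 20 log₁₀(5.6569) ≈ 15.05 dB
∠L = 0.00° − 45.00° = -45.00°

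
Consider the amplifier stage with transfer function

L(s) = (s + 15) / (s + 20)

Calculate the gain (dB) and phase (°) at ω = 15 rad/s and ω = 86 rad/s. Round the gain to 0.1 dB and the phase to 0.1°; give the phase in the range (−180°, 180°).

ω = 15: -1.4 dB, 8.1°; ω = 86: -0.1 dB, 3.2°

Substitute s = j15:
Numerator: (j15) + 15 = 15 + j15
Denominator: (j15) + 20 = 20 + j15
|N| = √(15² + 15²) ≈ 21.213, ∠N ≈ 45.00°
|D| = √(20² + 15²) ≈ 25, ∠D ≈ 36.87°
|L| = 21.213 / 25 ≈ 0.84852
Gain = 20 log₁₀(0.84852) ≈ -1.43 dB
∠L = 45.00° − 36.87° = 8.13°

Substitute s = j86:
Numerator: (j86) + 15 = 15 + j86
Denominator: (j86) + 20 = 20 + j86
|N| = √(15² + 86²) ≈ 87.298, ∠N ≈ 80.11°
|D| = √(20² + 86²) ≈ 88.295, ∠D ≈ 76.91°
|L| = 87.298 / 88.295 ≈ 0.98871
Gain = 20 log₁₀(0.98871) ≈ -0.10 dB
∠L = 80.11° − 76.91° = 3.20°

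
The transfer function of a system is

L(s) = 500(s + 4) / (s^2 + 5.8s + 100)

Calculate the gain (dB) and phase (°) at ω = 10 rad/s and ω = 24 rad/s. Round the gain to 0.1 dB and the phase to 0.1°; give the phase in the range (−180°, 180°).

At s = jω = j10:
zero (s+4): 4 + j10 → |·| = √(4²+10²) = √116 ≈ 10.77, ∠ = arctan(10/4) ≈ 68.20°
quadratic: (j10)² + 5.8·j10 + 100 = 0 + j58 → |·| ≈ 58, ∠ ≈ 90.00°
|L| = 500 · 10.77 / 58 ≈ 92.845
Gain = 20 log₁₀(92.845) ≈ 39.36 dB
∠L = 68.20° − 90.00° = -21.80°

At s = jω = j24:
zero (s+4): 4 + j24 → |·| = √(4²+24²) = √592 ≈ 24.331, ∠ = arctan(24/4) ≈ 80.54°
quadratic: (j24)² + 5.8·j24 + 100 = -476 + j139.2 → |·| ≈ 495.94, ∠ ≈ 163.70°
|L| = 500 · 24.331 / 495.94 ≈ 24.53
Gain = 20 log₁₀(24.53) ≈ 27.79 dB
∠L = 80.54° − 163.70° = -83.16°

ω = 10: 39.4 dB, -21.8°; ω = 24: 27.8 dB, -83.2°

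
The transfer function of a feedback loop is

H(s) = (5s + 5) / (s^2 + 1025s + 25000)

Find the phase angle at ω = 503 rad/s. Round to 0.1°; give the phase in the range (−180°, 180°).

-24.0°

Substitute s = j503:
Numerator: 5(j503) + 5 = 5 + j2515
Denominator: (j503)^2 + 1025(j503) + 25000 = -228009 + j515575
|N| = √(5² + 2515²) ≈ 2515, ∠N ≈ 89.89°
|D| = √(228009² + 515575²) ≈ 5.6374e+05, ∠D ≈ 113.86°
∠H = 89.89° − 113.86° = -23.97°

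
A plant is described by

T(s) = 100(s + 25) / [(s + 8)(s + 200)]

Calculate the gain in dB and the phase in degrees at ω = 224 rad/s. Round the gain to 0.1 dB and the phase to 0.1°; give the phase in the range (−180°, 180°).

-9.5 dB, -52.6°

At s = jω = j224:
zero (s+25): 25 + j224 → |·| = √(25²+224²) = √50801 ≈ 225.39, ∠ = arctan(224/25) ≈ 83.63°
pole (s+8): 8 + j224 → |·| = √(8²+224²) = √50240 ≈ 224.14, ∠ = arctan(224/8) ≈ 87.95°
pole (s+200): 200 + j224 → |·| = √(200²+224²) = √90176 ≈ 300.29, ∠ = arctan(224/200) ≈ 48.24°
|T| = 100 · 225.39 / 67307 ≈ 0.33487
Gain = 20 log₁₀(0.33487) ≈ -9.50 dB
∠T = 83.63° − 136.19° = -52.56°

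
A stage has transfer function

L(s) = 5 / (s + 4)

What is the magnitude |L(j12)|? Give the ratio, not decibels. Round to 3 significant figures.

Substitute s = j12:
Numerator: 5 = 5 + j0
Denominator: (j12) + 4 = 4 + j12
|N| = √(5² + 0²) ≈ 5, ∠N ≈ 0.00°
|D| = √(4² + 12²) ≈ 12.649, ∠D ≈ 71.57°
|L| = 5 / 12.649 ≈ 0.39529

0.395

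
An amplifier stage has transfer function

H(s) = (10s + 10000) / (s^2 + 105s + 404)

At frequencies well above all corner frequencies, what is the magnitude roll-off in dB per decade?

-20 dB/decade

Each pole contributes −20 dB/decade at high frequency; each zero contributes +20 dB/decade.
Net: 1 zero(s) − 2 pole(s) → -20 dB/decade.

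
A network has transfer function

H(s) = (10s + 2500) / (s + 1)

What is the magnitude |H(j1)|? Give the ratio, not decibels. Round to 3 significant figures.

Substitute s = j1:
Numerator: 10(j1) + 2500 = 2500 + j10
Denominator: (j1) + 1 = 1 + j1
|N| = √(2500² + 10²) ≈ 2500, ∠N ≈ 0.23°
|D| = √(1² + 1²) ≈ 1.4142, ∠D ≈ 45.00°
|H| = 2500 / 1.4142 ≈ 1767.8

1.77e+03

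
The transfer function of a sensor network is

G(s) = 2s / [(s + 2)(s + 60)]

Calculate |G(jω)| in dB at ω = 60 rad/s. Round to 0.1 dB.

-32.6 dB

At s = jω = j60:
zero at origin: s = j60 → |·| = 60, ∠ = 90.00°
pole (s+2): 2 + j60 → |·| = √(2²+60²) = √3604 ≈ 60.033, ∠ = arctan(60/2) ≈ 88.09°
pole (s+60): 60 + j60 → |·| = √(60²+60²) = √7200 ≈ 84.853, ∠ = arctan(60/60) ≈ 45.00°
|G| = 2 · 60 / 5094 ≈ 0.023557
Gain = 20 log₁₀(0.023557) ≈ -32.56 dB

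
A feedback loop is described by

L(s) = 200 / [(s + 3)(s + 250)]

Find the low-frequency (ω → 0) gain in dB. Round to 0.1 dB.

L(0) = 200 / (3·250) ≈ 0.26667
20 log₁₀(0.26667) ≈ -11.48 dB

-11.5 dB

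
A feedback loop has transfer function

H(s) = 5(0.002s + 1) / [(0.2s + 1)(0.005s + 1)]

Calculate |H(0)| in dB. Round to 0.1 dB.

H(0) = 5 · 1 / 1 = 5
20 log₁₀(5) ≈ 13.98 dB

14.0 dB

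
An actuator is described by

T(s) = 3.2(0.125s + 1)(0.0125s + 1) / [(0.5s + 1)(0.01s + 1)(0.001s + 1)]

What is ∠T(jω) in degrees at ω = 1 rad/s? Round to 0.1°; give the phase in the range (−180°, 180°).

At ω = 1 rad/s:
zero (1 + j1·0.125) = 1 + j0.125 → |·| ≈ 1.0078, ∠ ≈ 7.13°
zero (1 + j1·0.0125) = 1 + j0.0125 → |·| ≈ 1.0001, ∠ ≈ 0.72°
pole (1 + j1·0.5) = 1 + j0.5 → |·| ≈ 1.118, ∠ ≈ 26.57°
pole (1 + j1·0.01) = 1 + j0.01 → |·| ≈ 1, ∠ ≈ 0.57°
pole (1 + j1·0.001) = 1 + j0.001 → |·| ≈ 1, ∠ ≈ 0.06°
∠T = (7.13° + 0.72°) − (26.57° + 0.57° + 0.06°) = -19.35°

-19.4°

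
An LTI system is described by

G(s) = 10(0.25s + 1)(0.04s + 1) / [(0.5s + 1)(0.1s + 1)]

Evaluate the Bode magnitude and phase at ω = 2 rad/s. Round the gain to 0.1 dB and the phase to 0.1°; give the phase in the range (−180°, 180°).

At ω = 2 rad/s:
zero (1 + j2·0.25) = 1 + j0.5 → |·| ≈ 1.118, ∠ ≈ 26.57°
zero (1 + j2·0.04) = 1 + j0.08 → |·| ≈ 1.0032, ∠ ≈ 4.57°
pole (1 + j2·0.5) = 1 + j1 → |·| ≈ 1.4142, ∠ ≈ 45.00°
pole (1 + j2·0.1) = 1 + j0.2 → |·| ≈ 1.0198, ∠ ≈ 11.31°
|G| = 10 · 1.118 · 1.0032 / (1.4142 · 1.0198) ≈ 7.7768
Gain = 20 log₁₀(7.7768) ≈ 17.82 dB
∠G = (26.57° + 4.57°) − (45.00° + 11.31°) = -25.17°

17.8 dB, -25.2°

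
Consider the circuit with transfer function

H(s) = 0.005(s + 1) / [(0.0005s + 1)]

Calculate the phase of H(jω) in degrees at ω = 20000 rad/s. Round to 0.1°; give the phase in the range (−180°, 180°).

5.7°

At ω = 20000 rad/s:
zero (1 + j20000·1) = 1 + j20000 → |·| ≈ 20000, ∠ ≈ 90.00°
pole (1 + j20000·0.0005) = 1 + j10 → |·| ≈ 10.05, ∠ ≈ 84.29°
∠H = (90.00°) − (84.29°) = 5.71°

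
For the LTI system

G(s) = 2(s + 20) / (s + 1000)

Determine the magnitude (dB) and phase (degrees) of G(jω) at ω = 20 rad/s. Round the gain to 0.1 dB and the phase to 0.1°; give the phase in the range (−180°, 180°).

-25.0 dB, 43.9°

At s = jω = j20:
zero (s+20): 20 + j20 → |·| = √(20²+20²) = √800 ≈ 28.284, ∠ = arctan(20/20) ≈ 45.00°
pole (s+1000): 1000 + j20 → |·| = √(1000²+20²) = √1000400 ≈ 1000.2, ∠ = arctan(20/1000) ≈ 1.15°
|G| = 2 · 28.284 / 1000.2 ≈ 0.056557
Gain = 20 log₁₀(0.056557) ≈ -24.95 dB
∠G = 45.00° − 1.15° = 43.85°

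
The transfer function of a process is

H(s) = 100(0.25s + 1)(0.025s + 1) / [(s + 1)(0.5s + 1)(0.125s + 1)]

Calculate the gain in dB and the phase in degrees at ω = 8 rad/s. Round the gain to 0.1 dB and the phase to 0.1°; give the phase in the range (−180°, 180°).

13.7 dB, -129.1°

At ω = 8 rad/s:
zero (1 + j8·0.25) = 1 + j2 → |·| ≈ 2.2361, ∠ ≈ 63.43°
zero (1 + j8·0.025) = 1 + j0.2 → |·| ≈ 1.0198, ∠ ≈ 11.31°
pole (1 + j8·1) = 1 + j8 → |·| ≈ 8.0623, ∠ ≈ 82.87°
pole (1 + j8·0.5) = 1 + j4 → |·| ≈ 4.1231, ∠ ≈ 75.96°
pole (1 + j8·0.125) = 1 + j1 → |·| ≈ 1.4142, ∠ ≈ 45.00°
|H| = 100 · 2.2361 · 1.0198 / (8.0623 · 4.1231 · 1.4142) ≈ 4.8508
Gain = 20 log₁₀(4.8508) ≈ 13.72 dB
∠H = (63.43° + 11.31°) − (82.87° + 75.96° + 45.00°) = -129.09°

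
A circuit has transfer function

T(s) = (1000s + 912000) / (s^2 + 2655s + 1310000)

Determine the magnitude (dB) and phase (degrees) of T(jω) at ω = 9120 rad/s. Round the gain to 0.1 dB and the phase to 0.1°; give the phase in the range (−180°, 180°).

-19.4 dB, -79.2°

Substitute s = j9120:
Numerator: 1000(j9120) + 912000 = 912000 + j9120000
Denominator: (j9120)^2 + 2655(j9120) + 1310000 = -81864400 + j24213600
|N| = √(912000² + 9120000²) ≈ 9.1655e+06, ∠N ≈ 84.29°
|D| = √(81864400² + 24213600²) ≈ 8.537e+07, ∠D ≈ 163.52°
|T| = 9.1655e+06 / 8.537e+07 ≈ 0.10736
Gain = 20 log₁₀(0.10736) ≈ -19.38 dB
∠T = 84.29° − 163.52° = -79.23°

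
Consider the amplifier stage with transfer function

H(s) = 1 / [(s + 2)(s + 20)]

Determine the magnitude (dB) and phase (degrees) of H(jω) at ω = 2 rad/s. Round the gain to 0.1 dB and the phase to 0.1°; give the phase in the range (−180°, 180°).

At s = jω = j2:
pole (s+2): 2 + j2 → |·| = √(2²+2²) = √8 ≈ 2.8284, ∠ = arctan(2/2) ≈ 45.00°
pole (s+20): 20 + j2 → |·| = √(20²+2²) = √404 ≈ 20.1, ∠ = arctan(2/20) ≈ 5.71°
|H| = 1 / 56.851 ≈ 0.01759
Gain = 20 log₁₀(0.01759) ≈ -35.09 dB
∠H = 0.00° − 50.71° = -50.71°

-35.1 dB, -50.7°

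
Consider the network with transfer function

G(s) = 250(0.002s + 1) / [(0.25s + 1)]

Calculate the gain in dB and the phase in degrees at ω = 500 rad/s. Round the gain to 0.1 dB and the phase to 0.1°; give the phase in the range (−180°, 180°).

9.0 dB, -44.5°

At ω = 500 rad/s:
zero (1 + j500·0.002) = 1 + j1 → |·| ≈ 1.4142, ∠ ≈ 45.00°
pole (1 + j500·0.25) = 1 + j125 → |·| ≈ 125, ∠ ≈ 89.54°
|G| = 250 · 1.4142 / (125) ≈ 2.8284
Gain = 20 log₁₀(2.8284) ≈ 9.03 dB
∠G = (45.00°) − (89.54°) = -44.54°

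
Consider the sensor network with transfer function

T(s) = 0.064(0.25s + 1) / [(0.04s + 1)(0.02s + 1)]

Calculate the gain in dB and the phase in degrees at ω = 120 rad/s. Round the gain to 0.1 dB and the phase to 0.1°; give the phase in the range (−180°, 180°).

At ω = 120 rad/s:
zero (1 + j120·0.25) = 1 + j30 → |·| ≈ 30.017, ∠ ≈ 88.09°
pole (1 + j120·0.04) = 1 + j4.8 → |·| ≈ 4.9031, ∠ ≈ 78.23°
pole (1 + j120·0.02) = 1 + j2.4 → |·| ≈ 2.6, ∠ ≈ 67.38°
|T| = 0.064 · 30.017 / (4.9031 · 2.6) ≈ 0.1507
Gain = 20 log₁₀(0.1507) ≈ -16.44 dB
∠T = (88.09°) − (78.23° + 67.38°) = -57.52°

-16.4 dB, -57.5°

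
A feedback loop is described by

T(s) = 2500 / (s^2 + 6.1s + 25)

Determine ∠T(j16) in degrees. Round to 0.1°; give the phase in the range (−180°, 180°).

At s = jω = j16:
quadratic: (j16)² + 6.1·j16 + 25 = -231 + j97.6 → |·| ≈ 250.77, ∠ ≈ 157.10°
∠T = 0.00° − 157.10° = -157.10°

-157.1°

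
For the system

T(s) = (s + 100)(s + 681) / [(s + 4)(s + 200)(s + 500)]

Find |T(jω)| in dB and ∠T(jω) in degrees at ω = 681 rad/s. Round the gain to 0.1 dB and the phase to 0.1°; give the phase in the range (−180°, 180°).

At s = jω = j681:
zero (s+100): 100 + j681 → |·| = √(100²+681²) = √473761 ≈ 688.3, ∠ = arctan(681/100) ≈ 81.65°
zero (s+681): 681 + j681 → |·| = √(681²+681²) = √927522 ≈ 963.08, ∠ = arctan(681/681) ≈ 45.00°
pole (s+4): 4 + j681 → |·| = √(4²+681²) = √463777 ≈ 681.01, ∠ = arctan(681/4) ≈ 89.66°
pole (s+200): 200 + j681 → |·| = √(200²+681²) = √503761 ≈ 709.76, ∠ = arctan(681/200) ≈ 73.63°
pole (s+500): 500 + j681 → |·| = √(500²+681²) = √713761 ≈ 844.84, ∠ = arctan(681/500) ≈ 53.71°
|T| = 1 · 6.6289e+05 / 4.0836e+08 ≈ 0.0016233
Gain = 20 log₁₀(0.0016233) ≈ -55.79 dB
∠T = 126.65° − 217.00° = -90.35°

-55.8 dB, -90.4°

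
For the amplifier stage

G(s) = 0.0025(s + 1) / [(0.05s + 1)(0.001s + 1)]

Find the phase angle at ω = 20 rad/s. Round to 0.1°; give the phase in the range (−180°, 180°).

At ω = 20 rad/s:
zero (1 + j20·1) = 1 + j20 → |·| ≈ 20.025, ∠ ≈ 87.14°
pole (1 + j20·0.05) = 1 + j1 → |·| ≈ 1.4142, ∠ ≈ 45.00°
pole (1 + j20·0.001) = 1 + j0.02 → |·| ≈ 1.0002, ∠ ≈ 1.15°
∠G = (87.14°) − (45.00° + 1.15°) = 40.99°

41.0°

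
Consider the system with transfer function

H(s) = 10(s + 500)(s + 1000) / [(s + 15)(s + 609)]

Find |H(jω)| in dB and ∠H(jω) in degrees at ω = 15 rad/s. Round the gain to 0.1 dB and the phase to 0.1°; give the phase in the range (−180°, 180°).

51.8 dB, -43.8°

At s = jω = j15:
zero (s+500): 500 + j15 → |·| = √(500²+15²) = √250225 ≈ 500.22, ∠ = arctan(15/500) ≈ 1.72°
zero (s+1000): 1000 + j15 → |·| = √(1000²+15²) = √1000225 ≈ 1000.1, ∠ = arctan(15/1000) ≈ 0.86°
pole (s+15): 15 + j15 → |·| = √(15²+15²) = √450 ≈ 21.213, ∠ = arctan(15/15) ≈ 45.00°
pole (s+609): 609 + j15 → |·| = √(609²+15²) = √371106 ≈ 609.18, ∠ = arctan(15/609) ≈ 1.41°
|H| = 10 · 5.0027e+05 / 12923 ≈ 387.12
Gain = 20 log₁₀(387.12) ≈ 51.76 dB
∠H = 2.58° − 46.41° = -43.83°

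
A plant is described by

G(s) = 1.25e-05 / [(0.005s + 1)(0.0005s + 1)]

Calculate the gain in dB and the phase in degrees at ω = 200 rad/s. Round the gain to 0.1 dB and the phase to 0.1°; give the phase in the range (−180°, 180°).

-101.1 dB, -50.7°

At ω = 200 rad/s:
pole (1 + j200·0.005) = 1 + j1 → |·| ≈ 1.4142, ∠ ≈ 45.00°
pole (1 + j200·0.0005) = 1 + j0.1 → |·| ≈ 1.005, ∠ ≈ 5.71°
|G| = 1.25e-05 · 1 / (1.4142 · 1.005) ≈ 8.7949e-06
Gain = 20 log₁₀(8.7949e-06) ≈ -101.12 dB
∠G = (0°) − (45.00° + 5.71°) = -50.71°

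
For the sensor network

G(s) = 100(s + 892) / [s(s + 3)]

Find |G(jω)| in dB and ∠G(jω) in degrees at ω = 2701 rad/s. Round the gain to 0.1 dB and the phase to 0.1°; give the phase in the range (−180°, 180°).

-28.2 dB, -108.2°

At s = jω = j2701:
zero (s+892): 892 + j2701 → |·| = √(892²+2701²) = √8091065 ≈ 2844.5, ∠ = arctan(2701/892) ≈ 71.72°
pole (s+3): 3 + j2701 → |·| = √(3²+2701²) = √7295410 ≈ 2701, ∠ = arctan(2701/3) ≈ 89.94°
pole at origin: |s| = 2701, ∠ = 90.00° (in denominator)
|G| = 100 · 2844.5 / 7.2954e+06 ≈ 0.03899
Gain = 20 log₁₀(0.03899) ≈ -28.18 dB
∠G = 71.72° − 179.94° = -108.22°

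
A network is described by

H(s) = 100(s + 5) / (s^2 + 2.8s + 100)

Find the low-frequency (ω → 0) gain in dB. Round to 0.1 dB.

14.0 dB

H(0) = 100·5 / 100 = 5
20 log₁₀(5) ≈ 13.98 dB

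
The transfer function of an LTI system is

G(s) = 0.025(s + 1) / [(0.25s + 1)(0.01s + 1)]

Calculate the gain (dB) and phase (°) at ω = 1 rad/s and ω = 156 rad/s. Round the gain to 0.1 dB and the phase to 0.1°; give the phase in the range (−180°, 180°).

At ω = 1 rad/s:
zero (1 + j1·1) = 1 + j1 → |·| ≈ 1.4142, ∠ ≈ 45.00°
pole (1 + j1·0.25) = 1 + j0.25 → |·| ≈ 1.0308, ∠ ≈ 14.04°
pole (1 + j1·0.01) = 1 + j0.01 → |·| ≈ 1, ∠ ≈ 0.57°
|G| = 0.025 · 1.4142 / (1.0308 · 1) ≈ 0.034299
Gain = 20 log₁₀(0.034299) ≈ -29.29 dB
∠G = (45.00°) − (14.04° + 0.57°) = 30.39°

At ω = 156 rad/s:
zero (1 + j156·1) = 1 + j156 → |·| ≈ 156, ∠ ≈ 89.63°
pole (1 + j156·0.25) = 1 + j39 → |·| ≈ 39.013, ∠ ≈ 88.53°
pole (1 + j156·0.01) = 1 + j1.56 → |·| ≈ 1.853, ∠ ≈ 57.34°
|G| = 0.025 · 156 / (39.013 · 1.853) ≈ 0.053949
Gain = 20 log₁₀(0.053949) ≈ -25.36 dB
∠G = (89.63°) − (88.53° + 57.34°) = -56.24°

ω = 1: -29.3 dB, 30.4°; ω = 156: -25.4 dB, -56.2°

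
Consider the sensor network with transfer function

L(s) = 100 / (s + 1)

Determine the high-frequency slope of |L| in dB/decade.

Each pole contributes −20 dB/decade at high frequency; each zero contributes +20 dB/decade.
Net: 0 zero(s) − 1 pole(s) → -20 dB/decade.

-20 dB/decade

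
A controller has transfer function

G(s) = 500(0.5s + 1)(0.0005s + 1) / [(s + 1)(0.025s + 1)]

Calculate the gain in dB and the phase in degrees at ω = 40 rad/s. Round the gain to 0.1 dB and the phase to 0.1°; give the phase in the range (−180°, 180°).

At ω = 40 rad/s:
zero (1 + j40·0.5) = 1 + j20 → |·| ≈ 20.025, ∠ ≈ 87.14°
zero (1 + j40·0.0005) = 1 + j0.02 → |·| ≈ 1.0002, ∠ ≈ 1.15°
pole (1 + j40·1) = 1 + j40 → |·| ≈ 40.012, ∠ ≈ 88.57°
pole (1 + j40·0.025) = 1 + j1 → |·| ≈ 1.4142, ∠ ≈ 45.00°
|G| = 500 · 20.025 · 1.0002 / (40.012 · 1.4142) ≈ 176.98
Gain = 20 log₁₀(176.98) ≈ 44.96 dB
∠G = (87.14° + 1.15°) − (88.57° + 45.00°) = -45.28°

45.0 dB, -45.3°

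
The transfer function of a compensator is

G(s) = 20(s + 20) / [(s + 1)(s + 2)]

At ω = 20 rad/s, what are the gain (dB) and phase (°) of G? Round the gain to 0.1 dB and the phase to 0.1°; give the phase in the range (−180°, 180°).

At s = jω = j20:
zero (s+20): 20 + j20 → |·| = √(20²+20²) = √800 ≈ 28.284, ∠ = arctan(20/20) ≈ 45.00°
pole (s+1): 1 + j20 → |·| = √(1²+20²) = √401 ≈ 20.025, ∠ = arctan(20/1) ≈ 87.14°
pole (s+2): 2 + j20 → |·| = √(2²+20²) = √404 ≈ 20.1, ∠ = arctan(20/2) ≈ 84.29°
|G| = 20 · 28.284 / 402.5 ≈ 1.4054
Gain = 20 log₁₀(1.4054) ≈ 2.96 dB
∠G = 45.00° − 171.43° = -126.43°

3.0 dB, -126.4°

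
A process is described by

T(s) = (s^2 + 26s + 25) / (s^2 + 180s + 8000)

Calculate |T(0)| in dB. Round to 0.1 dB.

-50.1 dB

T(0) = 25 / 8000 = 0.003125
20 log₁₀(0.003125) ≈ -50.10 dB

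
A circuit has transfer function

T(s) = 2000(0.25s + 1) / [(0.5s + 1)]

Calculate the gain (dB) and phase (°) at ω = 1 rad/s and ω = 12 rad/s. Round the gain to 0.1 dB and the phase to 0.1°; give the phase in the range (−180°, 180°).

At ω = 1 rad/s:
zero (1 + j1·0.25) = 1 + j0.25 → |·| ≈ 1.0308, ∠ ≈ 14.04°
pole (1 + j1·0.5) = 1 + j0.5 → |·| ≈ 1.118, ∠ ≈ 26.57°
|T| = 2000 · 1.0308 / (1.118) ≈ 1844
Gain = 20 log₁₀(1844) ≈ 65.32 dB
∠T = (14.04°) − (26.57°) = -12.53°

At ω = 12 rad/s:
zero (1 + j12·0.25) = 1 + j3 → |·| ≈ 3.1623, ∠ ≈ 71.57°
pole (1 + j12·0.5) = 1 + j6 → |·| ≈ 6.0828, ∠ ≈ 80.54°
|T| = 2000 · 3.1623 / (6.0828) ≈ 1039.8
Gain = 20 log₁₀(1039.8) ≈ 60.34 dB
∠T = (71.57°) − (80.54°) = -8.97°

ω = 1: 65.3 dB, -12.5°; ω = 12: 60.3 dB, -9.0°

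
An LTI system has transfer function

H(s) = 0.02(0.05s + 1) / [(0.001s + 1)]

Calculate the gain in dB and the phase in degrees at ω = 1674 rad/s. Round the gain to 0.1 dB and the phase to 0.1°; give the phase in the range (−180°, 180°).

-1.3 dB, 30.2°

At ω = 1674 rad/s:
zero (1 + j1674·0.05) = 1 + j83.7 → |·| ≈ 83.706, ∠ ≈ 89.32°
pole (1 + j1674·0.001) = 1 + j1.674 → |·| ≈ 1.9499, ∠ ≈ 59.15°
|H| = 0.02 · 83.706 / (1.9499) ≈ 0.85857
Gain = 20 log₁₀(0.85857) ≈ -1.32 dB
∠H = (89.32°) − (59.15°) = 30.17°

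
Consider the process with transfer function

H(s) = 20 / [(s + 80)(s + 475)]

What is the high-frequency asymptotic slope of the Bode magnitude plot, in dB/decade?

-40 dB/decade

Each pole contributes −20 dB/decade at high frequency; each zero contributes +20 dB/decade.
Net: 0 zero(s) − 2 pole(s) → -40 dB/decade.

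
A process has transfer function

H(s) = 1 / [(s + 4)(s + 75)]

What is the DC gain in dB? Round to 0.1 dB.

H(0) = 1 / (4·75) ≈ 0.0033333
20 log₁₀(0.0033333) ≈ -49.54 dB

-49.5 dB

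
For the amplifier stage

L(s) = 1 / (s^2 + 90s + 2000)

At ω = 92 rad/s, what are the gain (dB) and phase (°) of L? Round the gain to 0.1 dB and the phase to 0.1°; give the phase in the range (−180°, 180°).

-80.4 dB, -128.0°

Substitute s = j92:
Numerator: 1 = 1 + j0
Denominator: (j92)^2 + 90(j92) + 2000 = -6464 + j8280
|N| = √(1² + 0²) ≈ 1, ∠N ≈ 0.00°
|D| = √(6464² + 8280²) ≈ 10504, ∠D ≈ 127.98°
|L| = 1 / 10504 ≈ 9.5202e-05
Gain = 20 log₁₀(9.5202e-05) ≈ -80.43 dB
∠L = 0.00° − 127.98° = -127.98°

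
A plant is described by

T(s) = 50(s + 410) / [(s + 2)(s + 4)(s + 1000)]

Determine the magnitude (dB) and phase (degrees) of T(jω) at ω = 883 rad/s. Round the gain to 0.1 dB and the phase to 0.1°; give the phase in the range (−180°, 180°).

-86.6 dB, -156.0°

At s = jω = j883:
zero (s+410): 410 + j883 → |·| = √(410²+883²) = √947789 ≈ 973.54, ∠ = arctan(883/410) ≈ 65.09°
pole (s+2): 2 + j883 → |·| = √(2²+883²) = √779693 ≈ 883, ∠ = arctan(883/2) ≈ 89.87°
pole (s+4): 4 + j883 → |·| = √(4²+883²) = √779705 ≈ 883.01, ∠ = arctan(883/4) ≈ 89.74°
pole (s+1000): 1000 + j883 → |·| = √(1000²+883²) = √1779689 ≈ 1334, ∠ = arctan(883/1000) ≈ 41.44°
|T| = 50 · 973.54 / 1.0401e+09 ≈ 4.68e-05
Gain = 20 log₁₀(4.68e-05) ≈ -86.60 dB
∠T = 65.09° − 221.05° = -155.96°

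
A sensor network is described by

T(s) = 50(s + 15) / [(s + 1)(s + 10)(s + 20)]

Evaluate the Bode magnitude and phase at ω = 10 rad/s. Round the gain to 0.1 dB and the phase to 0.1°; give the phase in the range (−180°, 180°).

At s = jω = j10:
zero (s+15): 15 + j10 → |·| = √(15²+10²) = √325 ≈ 18.028, ∠ = arctan(10/15) ≈ 33.69°
pole (s+1): 1 + j10 → |·| = √(1²+10²) = √101 ≈ 10.05, ∠ = arctan(10/1) ≈ 84.29°
pole (s+10): 10 + j10 → |·| = √(10²+10²) = √200 ≈ 14.142, ∠ = arctan(10/10) ≈ 45.00°
pole (s+20): 20 + j10 → |·| = √(20²+10²) = √500 ≈ 22.361, ∠ = arctan(10/20) ≈ 26.57°
|T| = 50 · 18.028 / 3178.1 ≈ 0.28363
Gain = 20 log₁₀(0.28363) ≈ -10.94 dB
∠T = 33.69° − 155.86° = -122.17°

-10.9 dB, -122.2°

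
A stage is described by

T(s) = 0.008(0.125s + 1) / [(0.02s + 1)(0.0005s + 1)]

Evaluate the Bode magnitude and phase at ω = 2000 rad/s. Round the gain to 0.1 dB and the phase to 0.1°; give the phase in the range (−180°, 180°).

At ω = 2000 rad/s:
zero (1 + j2000·0.125) = 1 + j250 → |·| ≈ 250, ∠ ≈ 89.77°
pole (1 + j2000·0.02) = 1 + j40 → |·| ≈ 40.012, ∠ ≈ 88.57°
pole (1 + j2000·0.0005) = 1 + j1 → |·| ≈ 1.4142, ∠ ≈ 45.00°
|T| = 0.008 · 250 / (40.012 · 1.4142) ≈ 0.035345
Gain = 20 log₁₀(0.035345) ≈ -29.03 dB
∠T = (89.77°) − (88.57° + 45.00°) = -43.80°

-29.0 dB, -43.8°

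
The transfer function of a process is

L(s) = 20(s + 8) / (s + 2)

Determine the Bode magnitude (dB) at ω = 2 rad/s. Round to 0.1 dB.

At s = jω = j2:
zero (s+8): 8 + j2 → |·| = √(8²+2²) = √68 ≈ 8.2462, ∠ = arctan(2/8) ≈ 14.04°
pole (s+2): 2 + j2 → |·| = √(2²+2²) = √8 ≈ 2.8284, ∠ = arctan(2/2) ≈ 45.00°
|L| = 20 · 8.2462 / 2.8284 ≈ 58.31
Gain = 20 log₁₀(58.31) ≈ 35.31 dB

35.3 dB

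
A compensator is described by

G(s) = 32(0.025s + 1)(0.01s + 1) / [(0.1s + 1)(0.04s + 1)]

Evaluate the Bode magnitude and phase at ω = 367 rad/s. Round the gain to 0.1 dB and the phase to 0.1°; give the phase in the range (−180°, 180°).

6.4 dB, -16.0°

At ω = 367 rad/s:
zero (1 + j367·0.025) = 1 + j9.175 → |·| ≈ 9.2293, ∠ ≈ 83.78°
zero (1 + j367·0.01) = 1 + j3.67 → |·| ≈ 3.8038, ∠ ≈ 74.76°
pole (1 + j367·0.1) = 1 + j36.7 → |·| ≈ 36.714, ∠ ≈ 88.44°
pole (1 + j367·0.04) = 1 + j14.68 → |·| ≈ 14.714, ∠ ≈ 86.10°
|G| = 32 · 9.2293 · 3.8038 / (36.714 · 14.714) ≈ 2.0796
Gain = 20 log₁₀(2.0796) ≈ 6.36 dB
∠G = (83.78° + 74.76°) − (88.44° + 86.10°) = -16.00°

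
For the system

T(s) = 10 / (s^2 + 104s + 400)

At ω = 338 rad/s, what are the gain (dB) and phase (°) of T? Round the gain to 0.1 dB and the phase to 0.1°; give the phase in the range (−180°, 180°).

-81.5 dB, -162.8°

Substitute s = j338:
Numerator: 10 = 10 + j0
Denominator: (j338)^2 + 104(j338) + 400 = -113844 + j35152
|N| = √(10² + 0²) ≈ 10, ∠N ≈ 0.00°
|D| = √(113844² + 35152²) ≈ 1.1915e+05, ∠D ≈ 162.84°
|T| = 10 / 1.1915e+05 ≈ 8.3928e-05
Gain = 20 log₁₀(8.3928e-05) ≈ -81.52 dB
∠T = 0.00° − 162.84° = -162.84°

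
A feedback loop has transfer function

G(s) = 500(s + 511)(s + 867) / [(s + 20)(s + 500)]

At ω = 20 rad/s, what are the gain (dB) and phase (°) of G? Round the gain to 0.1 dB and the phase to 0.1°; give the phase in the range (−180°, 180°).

At s = jω = j20:
zero (s+511): 511 + j20 → |·| = √(511²+20²) = √261521 ≈ 511.39, ∠ = arctan(20/511) ≈ 2.24°
zero (s+867): 867 + j20 → |·| = √(867²+20²) = √752089 ≈ 867.23, ∠ = arctan(20/867) ≈ 1.32°
pole (s+20): 20 + j20 → |·| = √(20²+20²) = √800 ≈ 28.284, ∠ = arctan(20/20) ≈ 45.00°
pole (s+500): 500 + j20 → |·| = √(500²+20²) = √250400 ≈ 500.4, ∠ = arctan(20/500) ≈ 2.29°
|G| = 500 · 4.4349e+05 / 14153 ≈ 15668
Gain = 20 log₁₀(15668) ≈ 83.90 dB
∠G = 3.56° − 47.29° = -43.73°

83.9 dB, -43.7°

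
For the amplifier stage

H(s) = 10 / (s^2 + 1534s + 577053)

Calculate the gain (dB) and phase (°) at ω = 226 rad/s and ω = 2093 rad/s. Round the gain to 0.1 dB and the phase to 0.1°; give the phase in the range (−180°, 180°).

ω = 226: -96.0 dB, -33.4°; ω = 2093: -113.9 dB, -139.8°

Substitute s = j226:
Numerator: 10 = 10 + j0
Denominator: (j226)^2 + 1534(j226) + 577053 = 525977 + j346684
|N| = √(10² + 0²) ≈ 10, ∠N ≈ 0.00°
|D| = √(525977² + 346684²) ≈ 6.2995e+05, ∠D ≈ 33.39°
|H| = 10 / 6.2995e+05 ≈ 1.5874e-05
Gain = 20 log₁₀(1.5874e-05) ≈ -95.99 dB
∠H = 0.00° − 33.39° = -33.39°

Substitute s = j2093:
Numerator: 10 = 10 + j0
Denominator: (j2093)^2 + 1534(j2093) + 577053 = -3803596 + j3210662
|N| = √(10² + 0²) ≈ 10, ∠N ≈ 0.00°
|D| = √(3803596² + 3210662²) ≈ 4.9775e+06, ∠D ≈ 139.83°
|H| = 10 / 4.9775e+06 ≈ 2.009e-06
Gain = 20 log₁₀(2.009e-06) ≈ -113.94 dB
∠H = 0.00° − 139.83° = -139.83°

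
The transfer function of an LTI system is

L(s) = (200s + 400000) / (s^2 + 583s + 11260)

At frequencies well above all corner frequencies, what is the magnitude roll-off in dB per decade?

Each pole contributes −20 dB/decade at high frequency; each zero contributes +20 dB/decade.
Net: 1 zero(s) − 2 pole(s) → -20 dB/decade.

-20 dB/decade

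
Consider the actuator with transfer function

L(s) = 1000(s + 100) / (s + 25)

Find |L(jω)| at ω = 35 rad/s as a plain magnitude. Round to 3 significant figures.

At s = jω = j35:
zero (s+100): 100 + j35 → |·| = √(100²+35²) = √11225 ≈ 105.95, ∠ = arctan(35/100) ≈ 19.29°
pole (s+25): 25 + j35 → |·| = √(25²+35²) = √1850 ≈ 43.012, ∠ = arctan(35/25) ≈ 54.46°
|L| = 1000 · 105.95 / 43.012 ≈ 2463.3

2.46e+03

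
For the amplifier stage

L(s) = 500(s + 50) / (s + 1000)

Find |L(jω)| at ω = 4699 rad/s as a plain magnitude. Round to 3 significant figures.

489

At s = jω = j4699:
zero (s+50): 50 + j4699 → |·| = √(50²+4699²) = √22083101 ≈ 4699.3, ∠ = arctan(4699/50) ≈ 89.39°
pole (s+1000): 1000 + j4699 → |·| = √(1000²+4699²) = √23080601 ≈ 4804.2, ∠ = arctan(4699/1000) ≈ 77.99°
|L| = 500 · 4699.3 / 4804.2 ≈ 489.08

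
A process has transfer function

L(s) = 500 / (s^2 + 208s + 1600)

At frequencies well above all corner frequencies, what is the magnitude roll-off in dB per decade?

-40 dB/decade

Each pole contributes −20 dB/decade at high frequency; each zero contributes +20 dB/decade.
Net: 0 zero(s) − 2 pole(s) → -40 dB/decade.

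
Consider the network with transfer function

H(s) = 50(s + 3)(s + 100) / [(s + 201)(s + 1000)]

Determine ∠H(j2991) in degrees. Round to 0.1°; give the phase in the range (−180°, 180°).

20.4°

At s = jω = j2991:
zero (s+3): 3 + j2991 → |·| = √(3²+2991²) = √8946090 ≈ 2991, ∠ = arctan(2991/3) ≈ 89.94°
zero (s+100): 100 + j2991 → |·| = √(100²+2991²) = √8956081 ≈ 2992.7, ∠ = arctan(2991/100) ≈ 88.09°
pole (s+201): 201 + j2991 → |·| = √(201²+2991²) = √8986482 ≈ 2997.7, ∠ = arctan(2991/201) ≈ 86.16°
pole (s+1000): 1000 + j2991 → |·| = √(1000²+2991²) = √9946081 ≈ 3153.7, ∠ = arctan(2991/1000) ≈ 71.51°
∠H = 178.03° − 157.67° = 20.36°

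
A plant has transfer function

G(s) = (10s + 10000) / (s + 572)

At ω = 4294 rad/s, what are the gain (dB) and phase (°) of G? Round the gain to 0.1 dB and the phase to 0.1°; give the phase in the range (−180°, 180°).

20.2 dB, -5.5°

Substitute s = j4294:
Numerator: 10(j4294) + 10000 = 10000 + j42940
Denominator: (j4294) + 572 = 572 + j4294
|N| = √(10000² + 42940²) ≈ 44089, ∠N ≈ 76.89°
|D| = √(572² + 4294²) ≈ 4331.9, ∠D ≈ 82.41°
|G| = 44089 / 4331.9 ≈ 10.178
Gain = 20 log₁₀(10.178) ≈ 20.15 dB
∠G = 76.89° − 82.41° = -5.52°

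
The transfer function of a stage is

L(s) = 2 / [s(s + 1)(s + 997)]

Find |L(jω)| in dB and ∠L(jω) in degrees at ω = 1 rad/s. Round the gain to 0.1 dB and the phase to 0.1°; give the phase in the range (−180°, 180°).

At s = jω = j1:
pole (s+1): 1 + j1 → |·| = √(1²+1²) = √2 ≈ 1.4142, ∠ = arctan(1/1) ≈ 45.00°
pole (s+997): 997 + j1 → |·| = √(997²+1²) = √994010 ≈ 997, ∠ = arctan(1/997) ≈ 0.06°
pole at origin: |s| = 1, ∠ = 90.00° (in denominator)
|L| = 2 / 1410 ≈ 0.0014184
Gain = 20 log₁₀(0.0014184) ≈ -56.96 dB
∠L = 0.00° − 135.06° = -135.06°

-57.0 dB, -135.1°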